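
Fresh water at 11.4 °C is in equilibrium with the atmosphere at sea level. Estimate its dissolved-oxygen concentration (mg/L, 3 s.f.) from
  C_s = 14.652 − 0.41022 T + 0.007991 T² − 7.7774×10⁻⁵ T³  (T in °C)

C_s = 14.652 − 0.41022×11.4 + 0.007991×11.4² − 7.7774×10⁻⁵×11.4³ = 10.90 mg/L.

C_s ≈ 10.9 mg/L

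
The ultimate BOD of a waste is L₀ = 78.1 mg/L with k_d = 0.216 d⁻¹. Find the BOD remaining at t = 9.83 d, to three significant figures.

L_t = L₀ e^(−k_d t) = 78.1 × e^(−0.216×9.83) = 78.1 × 0.1196 = 9.344 mg/L.

L ≈ 9.34 mg/L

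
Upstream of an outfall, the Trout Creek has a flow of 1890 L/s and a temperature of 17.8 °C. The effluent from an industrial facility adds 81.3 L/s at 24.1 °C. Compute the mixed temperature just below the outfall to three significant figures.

Flow-weighted mixing: C = (Q_r C_r + Q_w C_w)/(Q_r + Q_w)
= (1890×17.8 + 81.3×24.1)/(1890 + 81.3) = 35600/1971 = 18.06 °C.

18.1 °C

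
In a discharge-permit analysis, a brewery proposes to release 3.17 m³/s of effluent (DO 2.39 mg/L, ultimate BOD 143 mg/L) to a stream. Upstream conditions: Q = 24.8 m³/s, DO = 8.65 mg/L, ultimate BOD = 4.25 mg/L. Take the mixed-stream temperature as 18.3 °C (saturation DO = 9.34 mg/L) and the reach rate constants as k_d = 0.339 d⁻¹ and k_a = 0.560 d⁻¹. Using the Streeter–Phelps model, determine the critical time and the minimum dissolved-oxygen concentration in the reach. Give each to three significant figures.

Mixed DO = (24.8×8.65 + 3.17×2.39)/(24.8+3.17) = 222.1/27.97 = 7.941 mg/L.
Mixed L₀ = (24.8×4.25 + 3.17×143)/(27.97) = 558.7/27.97 = 19.98 mg/L.
Initial deficit D₀ = C_s − DO₀ = 9.34 − 7.941 = 1.399 mg/L.
t_c = (1/0.2210) ln[(0.560/0.339)(1 − 1.399×0.2210/(0.339×19.98))] = 4.525 × ln(1.576) = 2.060 d.
D_c = (0.339/0.560) × 19.98 × e^(−0.339×2.060) = 0.6054 × 19.98 × 0.4975 = 6.015 mg/L.
Minimum DO = 9.34 − 6.015 = 3.325 mg/L.

t_c ≈ 2.06 d; minimum DO ≈ 3.32 mg/L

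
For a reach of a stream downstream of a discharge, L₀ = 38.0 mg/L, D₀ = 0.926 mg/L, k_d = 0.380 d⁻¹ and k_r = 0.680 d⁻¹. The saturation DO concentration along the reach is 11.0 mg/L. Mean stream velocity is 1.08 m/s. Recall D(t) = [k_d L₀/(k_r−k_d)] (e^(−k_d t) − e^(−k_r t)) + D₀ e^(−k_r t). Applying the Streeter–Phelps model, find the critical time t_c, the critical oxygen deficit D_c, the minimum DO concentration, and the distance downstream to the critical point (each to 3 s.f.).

t_c = [1/(k_r−k_d)] ln[(k_r/k_d)(1 − D₀(k_r−k_d)/(k_d L₀))]
= [1/(0.680−0.380)] ln[(0.680/0.380)(1 − 0.926×0.3000/(0.380×38.0))]
= (1/0.3000) ln[1.789 × 0.9808] = 3.333 × ln(1.755) = 3.333 × 0.5625 = 1.875 d.
D_c = (k_d/k_r) L₀ e^(−k_d t_c) = (0.380/0.680) × 38.0 × e^(−0.380×1.875) = 0.5588 × 38.0 × 0.4904 = 10.41 mg/L.
Minimum DO = C_s − D_c = 11.0 − 10.41 = 0.5858 mg/L.
x_c = v t_c = 1.08 m/s × 1.875 d × 86400 s/d = 175000 m ≈ 175 km.

t_c ≈ 1.87 d; D_c ≈ 10.4 mg/L; min DO ≈ 0.586 mg/L; x_c ≈ 175 km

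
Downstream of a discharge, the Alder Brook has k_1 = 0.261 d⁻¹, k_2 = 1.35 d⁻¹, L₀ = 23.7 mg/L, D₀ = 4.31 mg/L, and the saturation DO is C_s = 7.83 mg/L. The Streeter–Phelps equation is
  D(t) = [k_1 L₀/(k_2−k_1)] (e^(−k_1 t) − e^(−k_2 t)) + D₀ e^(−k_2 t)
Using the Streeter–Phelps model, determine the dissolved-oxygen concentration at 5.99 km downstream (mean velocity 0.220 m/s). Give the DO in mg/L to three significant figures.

DO ≈ 3.49 mg/L

Travel time t = x/v = 5.99 km / (0.220 m/s) = 5990 m / 0.220 m/s = 27230 s = 0.3151 d.
k_1 L₀/(k_2−k_1) = 0.261×23.7/(1.35−0.261) = 6.186/1.089 = 5.680 mg/L.
e^(−k_1 t) = e^(−0.261×0.3151) = 0.9210; e^(−k_2 t) = e^(−1.35×0.3151) = 0.6535.
D = 5.680 × (0.9210 − 0.6535) + 4.31 × 0.6535 = 1.520 + 2.817 = 4.336 mg/L.
DO = C_s − D = 7.83 − 4.336 = 3.494 mg/L.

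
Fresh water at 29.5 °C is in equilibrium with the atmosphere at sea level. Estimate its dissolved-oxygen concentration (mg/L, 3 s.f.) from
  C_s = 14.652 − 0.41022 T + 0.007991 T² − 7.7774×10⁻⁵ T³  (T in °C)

C_s ≈ 7.51 mg/L

C_s = 14.652 − 0.41022×29.5 + 0.007991×29.5² − 7.7774×10⁻⁵×29.5³ = 7.508 mg/L.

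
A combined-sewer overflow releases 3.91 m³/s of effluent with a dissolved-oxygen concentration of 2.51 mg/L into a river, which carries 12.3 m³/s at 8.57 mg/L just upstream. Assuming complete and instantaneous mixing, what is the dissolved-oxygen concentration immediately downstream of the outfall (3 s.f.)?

Flow-weighted mixing: C = (Q_r C_r + Q_w C_w)/(Q_r + Q_w)
= (12.3×8.57 + 3.91×2.51)/(12.3 + 3.91) = 115.2/16.21 = 7.108 mg/L.

7.11 mg/L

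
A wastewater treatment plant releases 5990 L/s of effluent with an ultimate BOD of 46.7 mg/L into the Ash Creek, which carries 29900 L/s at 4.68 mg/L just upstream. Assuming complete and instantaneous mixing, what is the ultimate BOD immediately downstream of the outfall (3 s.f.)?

Flow-weighted mixing: C = (Q_r C_r + Q_w C_w)/(Q_r + Q_w)
= (29900×4.68 + 5990×46.7)/(29900 + 5990) = 419700/35890 = 11.69 mg/L.

11.7 mg/L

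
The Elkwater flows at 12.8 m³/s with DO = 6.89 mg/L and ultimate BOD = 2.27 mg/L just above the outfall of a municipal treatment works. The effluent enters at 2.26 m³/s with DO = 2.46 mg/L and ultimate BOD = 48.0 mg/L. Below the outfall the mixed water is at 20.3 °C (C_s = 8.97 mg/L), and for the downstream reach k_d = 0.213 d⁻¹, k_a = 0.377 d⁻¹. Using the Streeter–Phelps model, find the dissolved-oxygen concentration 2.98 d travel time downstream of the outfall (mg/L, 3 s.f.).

DO ≈ 5.65 mg/L

Mixed DO = (12.8×6.89 + 2.26×2.46)/(12.8+2.26) = 93.75/15.06 = 6.225 mg/L.
Mixed L₀ = (12.8×2.27 + 2.26×48.0)/(15.06) = 137.5/15.06 = 9.133 mg/L.
Initial deficit D₀ = C_s − DO₀ = 8.97 − 6.225 = 2.745 mg/L.
D(2.98) = [0.213×9.133/(0.377−0.213)](e^(−0.213×2.98) − e^(−0.377×2.98)) + 2.745 e^(−0.377×2.98)
= 11.86 × (0.5301 − 0.3252) + 2.745 × 0.3252 = 3.323 mg/L.
DO = 8.97 − 3.323 = 5.647 mg/L.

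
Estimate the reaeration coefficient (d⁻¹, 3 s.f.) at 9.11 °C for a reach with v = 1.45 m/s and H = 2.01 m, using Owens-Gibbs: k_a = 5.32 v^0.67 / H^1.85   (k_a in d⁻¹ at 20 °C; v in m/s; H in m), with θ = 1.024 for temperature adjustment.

k_a ≈ 1.45 d⁻¹

k_a(20) = 5.32 × 1.45^0.67 / 2.01^1.85 = 5.32 × 1.283 / 3.638 = 1.875 d⁻¹.
k_a(9.11) = 1.875 × 1.024^(9.11−20) = 1.875 × 0.7724 = 1.449 d⁻¹.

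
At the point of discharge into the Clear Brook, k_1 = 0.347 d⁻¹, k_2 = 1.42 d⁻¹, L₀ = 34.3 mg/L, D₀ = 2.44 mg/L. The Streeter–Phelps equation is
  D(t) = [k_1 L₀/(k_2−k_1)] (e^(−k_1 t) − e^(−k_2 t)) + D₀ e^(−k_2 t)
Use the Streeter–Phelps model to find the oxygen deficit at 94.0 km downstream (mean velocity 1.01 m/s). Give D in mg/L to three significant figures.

Travel time t = x/v = 94.0 km / (1.01 m/s) = 94000 m / 1.01 m/s = 93070 s = 1.077 d.
k_1 L₀/(k_2−k_1) = 0.347×34.3/(1.42−0.347) = 11.90/1.073 = 11.09 mg/L.
e^(−k_1 t) = e^(−0.347×1.077) = 0.6881; e^(−k_2 t) = e^(−1.42×1.077) = 0.2166.
D = 11.09 × (0.6881 − 0.2166) + 2.44 × 0.2166 = 5.230 + 0.5286 = 5.759 mg/L.

D ≈ 5.76 mg/L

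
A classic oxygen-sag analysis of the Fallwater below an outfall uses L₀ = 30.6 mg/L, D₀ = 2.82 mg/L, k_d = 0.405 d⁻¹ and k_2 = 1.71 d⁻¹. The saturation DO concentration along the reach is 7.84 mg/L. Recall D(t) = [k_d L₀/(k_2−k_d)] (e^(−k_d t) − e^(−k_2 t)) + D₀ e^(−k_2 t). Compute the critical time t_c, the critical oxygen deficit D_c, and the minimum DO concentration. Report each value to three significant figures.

t_c = [1/(k_2−k_d)] ln[(k_2/k_d)(1 − D₀(k_2−k_d)/(k_d L₀))]
= [1/(1.71−0.405)] ln[(1.71/0.405)(1 − 2.82×1.305/(0.405×30.6))]
= (1/1.305) ln[4.222 × 0.7031] = 0.7663 × ln(2.968) = 0.7663 × 1.088 = 0.8337 d.
L(t_c) = L₀ e^(−k_d t_c) = 30.6 × 0.7134 = 21.83 mg/L, and at the critical point k_2 D_c = k_d L, so D_c = (0.405/1.71) × 21.83 = 5.171 mg/L.
Minimum DO = C_s − D_c = 7.84 − 5.171 = 2.669 mg/L.

t_c ≈ 0.834 d; D_c ≈ 5.17 mg/L; min DO ≈ 2.67 mg/L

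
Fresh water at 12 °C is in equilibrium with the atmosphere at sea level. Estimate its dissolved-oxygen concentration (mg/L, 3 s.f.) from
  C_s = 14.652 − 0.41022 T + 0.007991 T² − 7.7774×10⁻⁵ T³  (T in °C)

C_s ≈ 10.7 mg/L

C_s = 14.652 − 0.41022×12 + 0.007991×12² − 7.7774×10⁻⁵×12³ = 10.75 mg/L.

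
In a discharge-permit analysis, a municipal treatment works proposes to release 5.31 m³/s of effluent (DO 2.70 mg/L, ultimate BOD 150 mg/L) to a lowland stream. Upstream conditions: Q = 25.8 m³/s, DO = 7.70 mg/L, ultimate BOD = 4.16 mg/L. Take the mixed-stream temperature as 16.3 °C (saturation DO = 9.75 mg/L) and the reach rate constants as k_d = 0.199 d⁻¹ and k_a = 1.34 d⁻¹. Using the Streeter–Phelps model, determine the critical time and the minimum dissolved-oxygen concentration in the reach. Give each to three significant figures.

t_c ≈ 0.926 d; minimum DO ≈ 6.16 mg/L

Mixed DO = (25.8×7.70 + 5.31×2.70)/(25.8+5.31) = 213.0/31.11 = 6.847 mg/L.
Mixed L₀ = (25.8×4.16 + 5.31×150)/(31.11) = 903.8/31.11 = 29.05 mg/L.
Initial deficit D₀ = C_s − DO₀ = 9.75 − 6.847 = 2.903 mg/L.
t_c = (1/1.141) ln[(1.34/0.199)(1 − 2.903×1.141/(0.199×29.05))] = 0.8764 × ln(2.875) = 0.9256 d.
D_c = (0.199/1.34) × 29.05 × e^(−0.199×0.9256) = 0.1485 × 29.05 × 0.8318 = 3.589 mg/L.
Minimum DO = 9.75 − 3.589 = 6.161 mg/L.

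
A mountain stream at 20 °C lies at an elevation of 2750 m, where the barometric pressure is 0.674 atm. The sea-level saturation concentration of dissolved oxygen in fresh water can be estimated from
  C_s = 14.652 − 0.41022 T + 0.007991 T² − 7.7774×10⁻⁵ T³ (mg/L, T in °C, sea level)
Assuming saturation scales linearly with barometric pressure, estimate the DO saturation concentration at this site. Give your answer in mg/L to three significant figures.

C_s ≈ 6.08 mg/L

At sea level: C_s = 14.652 − 0.41022×20 + 0.007991×20² − 7.7774×10⁻⁵×20³ = 9.022 mg/L.
Pressure correction: C_s' = 9.022 × 0.674 = 6.081 mg/L.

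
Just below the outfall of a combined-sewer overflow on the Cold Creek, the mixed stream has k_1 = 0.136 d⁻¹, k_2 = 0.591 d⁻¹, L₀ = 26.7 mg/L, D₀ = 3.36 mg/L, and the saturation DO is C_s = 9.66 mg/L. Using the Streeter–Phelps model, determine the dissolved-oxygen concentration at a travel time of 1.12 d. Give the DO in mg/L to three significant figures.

k_1 L₀/(k_2−k_1) = 0.136×26.7/(0.591−0.136) = 3.631/0.4550 = 7.981 mg/L.
e^(−k_1 t) = e^(−0.136×1.120) = 0.8587; e^(−k_2 t) = e^(−0.591×1.120) = 0.5159.
D = 7.981 × (0.8587 − 0.5159) + 3.36 × 0.5159 = 2.736 + 1.733 = 4.469 mg/L.
DO = C_s − D = 9.66 − 4.469 = 5.191 mg/L.

DO ≈ 5.19 mg/L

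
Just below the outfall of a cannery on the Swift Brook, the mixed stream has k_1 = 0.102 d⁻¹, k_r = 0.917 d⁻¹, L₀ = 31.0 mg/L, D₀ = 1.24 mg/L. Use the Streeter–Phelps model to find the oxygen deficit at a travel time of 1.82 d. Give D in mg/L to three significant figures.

k_1 L₀/(k_r−k_1) = 0.102×31.0/(0.917−0.102) = 3.162/0.8150 = 3.880 mg/L.
e^(−k_1 t) = e^(−0.102×1.820) = 0.8306; e^(−k_r t) = e^(−0.917×1.820) = 0.1884.
D = 3.880 × (0.8306 − 0.1884) + 1.24 × 0.1884 = 2.491 + 0.2337 = 2.725 mg/L.

D ≈ 2.72 mg/L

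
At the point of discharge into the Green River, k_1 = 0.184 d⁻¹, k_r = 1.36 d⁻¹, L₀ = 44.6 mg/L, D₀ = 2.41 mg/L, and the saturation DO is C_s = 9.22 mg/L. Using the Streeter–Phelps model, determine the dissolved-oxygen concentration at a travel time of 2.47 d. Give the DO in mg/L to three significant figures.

k_1 L₀/(k_r−k_1) = 0.184×44.6/(1.36−0.184) = 8.206/1.176 = 6.978 mg/L.
e^(−k_1 t) = e^(−0.184×2.470) = 0.6348; e^(−k_r t) = e^(−1.36×2.470) = 0.03476.
D = 6.978 × (0.6348 − 0.03476) + 2.41 × 0.03476 = 4.187 + 0.08378 = 4.271 mg/L.
DO = C_s − D = 9.22 − 4.271 = 4.949 mg/L.

DO ≈ 4.95 mg/L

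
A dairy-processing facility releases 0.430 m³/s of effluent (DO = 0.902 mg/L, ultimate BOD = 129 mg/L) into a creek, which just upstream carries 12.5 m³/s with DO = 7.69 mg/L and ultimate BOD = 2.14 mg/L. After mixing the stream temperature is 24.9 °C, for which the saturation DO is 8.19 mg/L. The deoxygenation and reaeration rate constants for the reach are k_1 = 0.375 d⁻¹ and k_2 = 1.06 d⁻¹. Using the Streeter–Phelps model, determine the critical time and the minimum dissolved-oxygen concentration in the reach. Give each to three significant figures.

t_c ≈ 1.18 d; minimum DO ≈ 6.74 mg/L

Mixed DO = (12.5×7.69 + 0.430×0.902)/(12.5+0.430) = 96.51/12.93 = 7.464 mg/L.
Mixed L₀ = (12.5×2.14 + 0.430×129)/(12.93) = 82.22/12.93 = 6.359 mg/L.
Initial deficit D₀ = C_s − DO₀ = 8.19 − 7.464 = 0.7257 mg/L.
t_c = (1/0.6850) ln[(1.06/0.375)(1 − 0.7257×0.6850/(0.375×6.359))] = 1.460 × ln(2.237) = 1.176 d.
D_c = (0.375/1.06) × 6.359 × e^(−0.375×1.176) = 0.3538 × 6.359 × 0.6435 = 1.448 mg/L.
Minimum DO = 8.19 − 1.448 = 6.742 mg/L.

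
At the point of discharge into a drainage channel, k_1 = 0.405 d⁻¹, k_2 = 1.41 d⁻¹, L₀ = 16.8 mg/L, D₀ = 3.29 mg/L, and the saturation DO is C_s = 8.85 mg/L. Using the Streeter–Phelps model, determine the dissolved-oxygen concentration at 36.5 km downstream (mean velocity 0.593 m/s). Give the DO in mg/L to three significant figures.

DO ≈ 5.05 mg/L

Travel time t = x/v = 36.5 km / (0.593 m/s) = 36500 m / 0.593 m/s = 61550 s = 0.7124 d.
k_1 L₀/(k_2−k_1) = 0.405×16.8/(1.41−0.405) = 6.804/1.005 = 6.770 mg/L.
e^(−k_1 t) = e^(−0.405×0.7124) = 0.7494; e^(−k_2 t) = e^(−1.41×0.7124) = 0.3662.
D = 6.770 × (0.7494 − 0.3662) + 3.29 × 0.3662 = 2.594 + 1.205 = 3.799 mg/L.
DO = C_s − D = 8.85 − 3.799 = 5.051 mg/L.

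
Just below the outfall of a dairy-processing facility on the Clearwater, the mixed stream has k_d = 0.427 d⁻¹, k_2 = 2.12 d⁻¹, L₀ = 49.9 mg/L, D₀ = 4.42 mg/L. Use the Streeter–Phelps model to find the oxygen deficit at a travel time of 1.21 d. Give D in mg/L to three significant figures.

k_d L₀/(k_2−k_d) = 0.427×49.9/(2.12−0.427) = 21.31/1.693 = 12.59 mg/L.
e^(−k_d t) = e^(−0.427×1.210) = 0.5965; e^(−k_2 t) = e^(−2.12×1.210) = 0.07690.
D = 12.59 × (0.5965 − 0.07690) + 4.42 × 0.07690 = 6.539 + 0.3399 = 6.879 mg/L.

D ≈ 6.88 mg/L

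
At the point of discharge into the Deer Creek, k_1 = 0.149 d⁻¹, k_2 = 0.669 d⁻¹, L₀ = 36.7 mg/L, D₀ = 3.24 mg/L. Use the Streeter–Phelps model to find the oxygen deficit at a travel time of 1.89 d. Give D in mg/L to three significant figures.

D ≈ 5.88 mg/L

k_1 L₀/(k_2−k_1) = 0.149×36.7/(0.669−0.149) = 5.468/0.5200 = 10.52 mg/L.
e^(−k_1 t) = e^(−0.149×1.890) = 0.7546; e^(−k_2 t) = e^(−0.669×1.890) = 0.2824.
D = 10.52 × (0.7546 − 0.2824) + 3.24 × 0.2824 = 4.965 + 0.9150 = 5.880 mg/L.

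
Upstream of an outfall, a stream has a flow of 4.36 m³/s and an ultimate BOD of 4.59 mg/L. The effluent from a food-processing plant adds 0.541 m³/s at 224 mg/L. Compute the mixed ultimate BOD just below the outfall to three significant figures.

Flow-weighted mixing: C = (Q_r C_r + Q_w C_w)/(Q_r + Q_w)
= (4.36×4.59 + 0.541×224)/(4.36 + 0.541) = 141.2/4.901 = 28.81 mg/L.

28.8 mg/L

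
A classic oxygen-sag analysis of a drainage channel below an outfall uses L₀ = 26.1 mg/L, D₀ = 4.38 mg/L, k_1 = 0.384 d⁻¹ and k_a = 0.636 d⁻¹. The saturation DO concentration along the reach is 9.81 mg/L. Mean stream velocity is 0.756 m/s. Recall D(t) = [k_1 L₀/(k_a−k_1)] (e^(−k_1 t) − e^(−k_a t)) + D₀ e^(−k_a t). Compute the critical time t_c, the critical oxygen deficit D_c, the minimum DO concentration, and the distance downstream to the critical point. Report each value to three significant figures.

t_c ≈ 1.54 d; D_c ≈ 8.73 mg/L; min DO ≈ 1.08 mg/L; x_c ≈ 101 km

With k_a/k_1 = 1.656 and 1 − D₀(k_a−k_1)/(k_1 L₀) = 0.8899,
t_c = ln(1.656 × 0.8899) / (0.636 − 0.384) = ln(1.474) / 0.2520 = 0.3879/0.2520 = 1.539 d.
D_c = (k_1/k_a) L₀ e^(−k_1 t_c) = (0.384/0.636) × 26.1 × e^(−0.384×1.539) = 0.6038 × 26.1 × 0.5537 = 8.726 mg/L.
Minimum DO = C_s − D_c = 9.81 − 8.726 = 1.084 mg/L.
x_c = v t_c = 0.756 m/s × 1.539 d × 86400 s/d = 100500 m ≈ 101 km.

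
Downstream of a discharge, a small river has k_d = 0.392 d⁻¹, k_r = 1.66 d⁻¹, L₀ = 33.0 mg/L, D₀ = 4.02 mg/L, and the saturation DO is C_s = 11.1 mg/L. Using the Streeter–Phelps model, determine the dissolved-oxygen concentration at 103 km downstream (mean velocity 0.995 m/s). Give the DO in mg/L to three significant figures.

DO ≈ 5.57 mg/L

Travel time t = x/v = 103 km / (0.995 m/s) = 103000 m / 0.995 m/s = 103500 s = 1.198 d.
k_d L₀/(k_r−k_d) = 0.392×33.0/(1.66−0.392) = 12.94/1.268 = 10.20 mg/L.
e^(−k_d t) = e^(−0.392×1.198) = 0.6252; e^(−k_r t) = e^(−1.66×1.198) = 0.1368.
D = 10.20 × (0.6252 − 0.1368) + 4.02 × 0.1368 = 4.982 + 0.5501 = 5.532 mg/L.
DO = C_s − D = 11.1 − 5.532 = 5.568 mg/L.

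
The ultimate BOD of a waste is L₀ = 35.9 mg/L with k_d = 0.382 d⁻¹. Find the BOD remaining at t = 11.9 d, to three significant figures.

L ≈ 0.381 mg/L

L_t = L₀ e^(−k_d t) = 35.9 × e^(−0.382×11.9) = 35.9 × 0.01061 = 0.3810 mg/L.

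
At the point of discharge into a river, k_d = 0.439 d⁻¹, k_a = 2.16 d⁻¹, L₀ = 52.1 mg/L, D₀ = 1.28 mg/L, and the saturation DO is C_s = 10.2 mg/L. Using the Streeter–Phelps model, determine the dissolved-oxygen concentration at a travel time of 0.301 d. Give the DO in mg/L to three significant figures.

DO ≈ 4.82 mg/L

k_d L₀/(k_a−k_d) = 0.439×52.1/(2.16−0.439) = 22.87/1.721 = 13.29 mg/L.
e^(−k_d t) = e^(−0.439×0.3010) = 0.8762; e^(−k_a t) = e^(−2.16×0.3010) = 0.5220.
D = 13.29 × (0.8762 − 0.5220) + 1.28 × 0.5220 = 4.708 + 0.6681 = 5.376 mg/L.
DO = C_s − D = 10.2 − 5.376 = 4.824 mg/L.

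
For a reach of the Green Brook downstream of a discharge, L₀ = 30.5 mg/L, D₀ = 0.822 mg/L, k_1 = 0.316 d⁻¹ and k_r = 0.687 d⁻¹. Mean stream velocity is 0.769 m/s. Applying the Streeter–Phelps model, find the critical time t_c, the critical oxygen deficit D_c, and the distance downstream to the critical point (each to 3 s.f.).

t_c ≈ 2.01 d; D_c ≈ 7.44 mg/L; x_c ≈ 133 km

t_c = [1/(k_r−k_1)] ln[(k_r/k_1)(1 − D₀(k_r−k_1)/(k_1 L₀))]
= [1/(0.687−0.316)] ln[(0.687/0.316)(1 − 0.822×0.3710/(0.316×30.5))]
= (1/0.3710) ln[2.174 × 0.9684] = 2.695 × ln(2.105) = 2.695 × 0.7444 = 2.007 d.
D_c = (k_1/k_r) L₀ e^(−k_1 t_c) = (0.316/0.687) × 30.5 × e^(−0.316×2.007) = 0.4600 × 30.5 × 0.5304 = 7.441 mg/L.
x_c = v t_c = 0.769 m/s × 2.007 d × 86400 s/d = 133300 m ≈ 133 km.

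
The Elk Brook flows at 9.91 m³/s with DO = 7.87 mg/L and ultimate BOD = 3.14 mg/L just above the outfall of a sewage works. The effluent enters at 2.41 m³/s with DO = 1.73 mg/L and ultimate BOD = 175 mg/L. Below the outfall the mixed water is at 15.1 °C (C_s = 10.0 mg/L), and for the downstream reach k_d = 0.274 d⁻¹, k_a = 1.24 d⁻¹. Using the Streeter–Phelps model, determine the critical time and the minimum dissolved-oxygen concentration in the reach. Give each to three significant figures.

Mixed DO = (9.91×7.87 + 2.41×1.73)/(9.91+2.41) = 82.16/12.32 = 6.669 mg/L.
Mixed L₀ = (9.91×3.14 + 2.41×175)/(12.32) = 452.9/12.32 = 36.76 mg/L.
Initial deficit D₀ = C_s − DO₀ = 10.0 − 6.669 = 3.331 mg/L.
t_c = (1/0.9660) ln[(1.24/0.274)(1 − 3.331×0.9660/(0.274×36.76))] = 1.035 × ln(3.080) = 1.164 d.
D_c = (0.274/1.24) × 36.76 × e^(−0.274×1.164) = 0.2210 × 36.76 × 0.7268 = 5.904 mg/L.
Minimum DO = 10.0 − 5.904 = 4.096 mg/L.

t_c ≈ 1.16 d; minimum DO ≈ 4.10 mg/L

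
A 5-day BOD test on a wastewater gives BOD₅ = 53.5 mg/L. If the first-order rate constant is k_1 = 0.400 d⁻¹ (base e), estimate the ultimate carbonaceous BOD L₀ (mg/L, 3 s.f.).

L₀ ≈ 61.9 mg/L

BOD₅ = L₀(1 − e^(−5k_1)) ⇒ L₀ = BOD₅ / (1 − e^(−5×0.400))
= 53.5 / (1 − 0.1353) = 53.5 / 0.8647 = 61.87 mg/L.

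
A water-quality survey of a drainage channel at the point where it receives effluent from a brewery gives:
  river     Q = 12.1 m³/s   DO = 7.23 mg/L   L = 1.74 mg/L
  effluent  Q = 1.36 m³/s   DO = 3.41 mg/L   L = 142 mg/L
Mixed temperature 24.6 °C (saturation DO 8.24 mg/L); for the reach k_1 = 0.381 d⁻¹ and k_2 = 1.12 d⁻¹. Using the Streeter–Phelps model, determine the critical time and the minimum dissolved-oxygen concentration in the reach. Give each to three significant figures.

Mixed DO = (12.1×7.23 + 1.36×3.41)/(12.1+1.36) = 92.12/13.46 = 6.844 mg/L.
Mixed L₀ = (12.1×1.74 + 1.36×142)/(13.46) = 214.2/13.46 = 15.91 mg/L.
Initial deficit D₀ = C_s − DO₀ = 8.24 − 6.844 = 1.396 mg/L.
t_c = (1/0.7390) ln[(1.12/0.381)(1 − 1.396×0.7390/(0.381×15.91))] = 1.353 × ln(2.439) = 1.207 d.
D_c = (0.381/1.12) × 15.91 × e^(−0.381×1.207) = 0.3402 × 15.91 × 0.6314 = 3.418 mg/L.
Minimum DO = 8.24 − 3.418 = 4.822 mg/L.

t_c ≈ 1.21 d; minimum DO ≈ 4.82 mg/L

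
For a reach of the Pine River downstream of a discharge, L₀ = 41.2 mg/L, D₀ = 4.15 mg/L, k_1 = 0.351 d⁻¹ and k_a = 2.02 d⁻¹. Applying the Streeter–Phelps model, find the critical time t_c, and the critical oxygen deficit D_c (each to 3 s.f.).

t_c = [1/(k_a−k_1)] ln[(k_a/k_1)(1 − D₀(k_a−k_1)/(k_1 L₀))]
= [1/(2.02−0.351)] ln[(2.02/0.351)(1 − 4.15×1.669/(0.351×41.2))]
= (1/1.669) ln[5.755 × 0.5210] = 0.5992 × ln(2.999) = 0.5992 × 1.098 = 0.6580 d.
L(t_c) = L₀ e^(−k_1 t_c) = 41.2 × 0.7938 = 32.70 mg/L, and at the critical point k_a D_c = k_1 L, so D_c = (0.351/2.02) × 32.70 = 5.683 mg/L.

t_c ≈ 0.658 d; D_c ≈ 5.68 mg/L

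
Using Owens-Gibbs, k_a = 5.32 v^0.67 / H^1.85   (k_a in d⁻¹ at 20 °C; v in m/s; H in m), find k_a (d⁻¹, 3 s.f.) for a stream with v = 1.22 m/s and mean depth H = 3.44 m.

k_a = 5.32 × 1.22^0.67 / 3.44^1.85 = 5.32 × 1.143 / 9.832 = 0.6182 d⁻¹.

k_a ≈ 0.618 d⁻¹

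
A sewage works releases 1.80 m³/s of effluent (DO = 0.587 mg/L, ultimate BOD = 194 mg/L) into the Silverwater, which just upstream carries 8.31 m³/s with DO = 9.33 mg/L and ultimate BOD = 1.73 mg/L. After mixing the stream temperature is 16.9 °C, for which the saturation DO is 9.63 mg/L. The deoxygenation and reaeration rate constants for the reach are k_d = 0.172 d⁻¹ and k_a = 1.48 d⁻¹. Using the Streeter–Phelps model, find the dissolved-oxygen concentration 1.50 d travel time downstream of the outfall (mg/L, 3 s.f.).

Mixed DO = (8.31×9.33 + 1.80×0.587)/(8.31+1.80) = 78.59/10.11 = 7.773 mg/L.
Mixed L₀ = (8.31×1.73 + 1.80×194)/(10.11) = 363.6/10.11 = 35.96 mg/L.
Initial deficit D₀ = C_s − DO₀ = 9.63 − 7.773 = 1.857 mg/L.
D(1.50) = [0.172×35.96/(1.48−0.172)](e^(−0.172×1.50) − e^(−1.48×1.50)) + 1.857 e^(−1.48×1.50)
= 4.729 × (0.7726 − 0.1086) + 1.857 × 0.1086 = 3.342 mg/L.
DO = 9.63 − 3.342 = 6.288 mg/L.

DO ≈ 6.29 mg/L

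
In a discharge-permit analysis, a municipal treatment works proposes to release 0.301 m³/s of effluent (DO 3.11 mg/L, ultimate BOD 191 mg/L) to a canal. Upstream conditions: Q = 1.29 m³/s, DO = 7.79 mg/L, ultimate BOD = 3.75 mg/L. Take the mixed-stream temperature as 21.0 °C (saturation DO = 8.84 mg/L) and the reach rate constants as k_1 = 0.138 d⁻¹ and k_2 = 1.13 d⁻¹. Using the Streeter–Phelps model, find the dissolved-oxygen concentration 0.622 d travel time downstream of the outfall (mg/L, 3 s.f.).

Mixed DO = (1.29×7.79 + 0.301×3.11)/(1.29+0.301) = 10.99/1.591 = 6.905 mg/L.
Mixed L₀ = (1.29×3.75 + 0.301×191)/(1.591) = 62.33/1.591 = 39.18 mg/L.
Initial deficit D₀ = C_s − DO₀ = 8.84 − 6.905 = 1.935 mg/L.
D(0.622) = [0.138×39.18/(1.13−0.138)](e^(−0.138×0.622) − e^(−1.13×0.622)) + 1.935 e^(−1.13×0.622)
= 5.450 × (0.9177 − 0.4952) + 1.935 × 0.4952 = 3.261 mg/L.
DO = 8.84 − 3.261 = 5.579 mg/L.

DO ≈ 5.58 mg/L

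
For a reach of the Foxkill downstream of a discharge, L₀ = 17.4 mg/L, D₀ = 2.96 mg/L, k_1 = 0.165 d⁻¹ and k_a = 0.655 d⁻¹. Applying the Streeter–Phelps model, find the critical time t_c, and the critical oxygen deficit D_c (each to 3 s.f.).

t_c ≈ 1.38 d; D_c ≈ 3.49 mg/L

With k_a/k_1 = 3.970 and 1 − D₀(k_a−k_1)/(k_1 L₀) = 0.4948,
t_c = ln(3.970 × 0.4948) / (0.655 − 0.165) = ln(1.964) / 0.4900 = 0.6751/0.4900 = 1.378 d.
D_c = (k_1/k_a) L₀ e^(−k_1 t_c) = (0.165/0.655) × 17.4 × e^(−0.165×1.378) = 0.2519 × 17.4 × 0.7967 = 3.492 mg/L.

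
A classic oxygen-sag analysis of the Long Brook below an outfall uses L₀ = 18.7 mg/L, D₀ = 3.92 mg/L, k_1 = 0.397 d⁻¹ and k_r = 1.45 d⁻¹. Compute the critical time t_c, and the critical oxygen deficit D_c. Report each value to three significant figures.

t_c ≈ 0.459 d; D_c ≈ 4.27 mg/L

At the critical point dD/dt = 0, so k_1 L₀ e^(−k_1 t) = k_r D. Substituting D(t) from the Streeter–Phelps equation and solving for t gives
t_c = ln[(k_r/k_1)(1 − D₀(k_r−k_1)/(k_1 L₀))] / (k_r−k_1).
Here k_r−k_1 = 1.053 d⁻¹ and 1 − D₀(k_r−k_1)/(k_1 L₀) = 1 − 3.92×1.053/(0.397×18.7) = 0.4440, so
t_c = ln(3.652 × 0.4440) / 1.053 = 0.4834 / 1.053 = 0.4591 d.
L(t_c) = L₀ e^(−k_1 t_c) = 18.7 × 0.8334 = 15.58 mg/L, and at the critical point k_r D_c = k_1 L, so D_c = (0.397/1.45) × 15.58 = 4.267 mg/L.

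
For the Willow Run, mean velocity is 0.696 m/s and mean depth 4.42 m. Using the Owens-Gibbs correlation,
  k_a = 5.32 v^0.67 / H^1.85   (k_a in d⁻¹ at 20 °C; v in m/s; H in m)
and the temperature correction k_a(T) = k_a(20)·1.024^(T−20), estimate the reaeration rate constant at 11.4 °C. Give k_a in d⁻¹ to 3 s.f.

k_a(20) = 5.32 × 0.696^0.67 / 4.42^1.85 = 5.32 × 0.7844 / 15.63 = 0.2669 d⁻¹.
k_a(11.4) = 0.2669 × 1.024^(11.4−20) = 0.2669 × 0.8155 = 0.2177 d⁻¹.

k_a ≈ 0.218 d⁻¹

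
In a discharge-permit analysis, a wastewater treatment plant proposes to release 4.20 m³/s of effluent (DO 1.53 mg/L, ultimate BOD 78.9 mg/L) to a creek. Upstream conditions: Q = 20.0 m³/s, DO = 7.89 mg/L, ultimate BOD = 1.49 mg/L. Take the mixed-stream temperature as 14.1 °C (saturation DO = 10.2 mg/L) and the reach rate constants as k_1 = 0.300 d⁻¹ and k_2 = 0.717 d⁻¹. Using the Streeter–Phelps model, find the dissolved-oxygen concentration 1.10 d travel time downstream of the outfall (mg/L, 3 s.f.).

Mixed DO = (20.0×7.89 + 4.20×1.53)/(20.0+4.20) = 164.2/24.20 = 6.786 mg/L.
Mixed L₀ = (20.0×1.49 + 4.20×78.9)/(24.20) = 361.2/24.20 = 14.92 mg/L.
Initial deficit D₀ = C_s − DO₀ = 10.2 − 6.786 = 3.414 mg/L.
D(1.10) = [0.300×14.92/(0.717−0.300)](e^(−0.300×1.10) − e^(−0.717×1.10)) + 3.414 e^(−0.717×1.10)
= 10.74 × (0.7189 − 0.4544) + 3.414 × 0.4544 = 4.391 mg/L.
DO = 10.2 − 4.391 = 5.809 mg/L.

DO ≈ 5.81 mg/L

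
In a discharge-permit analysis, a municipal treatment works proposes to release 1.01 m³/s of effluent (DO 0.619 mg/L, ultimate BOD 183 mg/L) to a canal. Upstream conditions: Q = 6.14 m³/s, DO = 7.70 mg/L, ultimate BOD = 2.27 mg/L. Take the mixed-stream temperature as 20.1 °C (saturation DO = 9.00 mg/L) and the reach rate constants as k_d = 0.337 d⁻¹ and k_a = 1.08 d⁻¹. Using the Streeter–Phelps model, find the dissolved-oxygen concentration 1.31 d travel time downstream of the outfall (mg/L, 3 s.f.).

DO ≈ 3.40 mg/L

Mixed DO = (6.14×7.70 + 1.01×0.619)/(6.14+1.01) = 47.90/7.150 = 6.700 mg/L.
Mixed L₀ = (6.14×2.27 + 1.01×183)/(7.150) = 198.8/7.150 = 27.80 mg/L.
Initial deficit D₀ = C_s − DO₀ = 9.00 − 6.700 = 2.300 mg/L.
D(1.31) = [0.337×27.80/(1.08−0.337)](e^(−0.337×1.31) − e^(−1.08×1.31)) + 2.300 e^(−1.08×1.31)
= 12.61 × (0.6431 − 0.2430) + 2.300 × 0.2430 = 5.604 mg/L.
DO = 9.00 − 5.604 = 3.396 mg/L.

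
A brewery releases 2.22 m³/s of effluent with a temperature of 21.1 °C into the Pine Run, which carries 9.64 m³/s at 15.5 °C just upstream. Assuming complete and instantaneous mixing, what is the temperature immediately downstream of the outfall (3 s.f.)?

16.5 °C

Flow-weighted mixing: C = (Q_r C_r + Q_w C_w)/(Q_r + Q_w)
= (9.64×15.5 + 2.22×21.1)/(9.64 + 2.22) = 196.3/11.86 = 16.55 °C.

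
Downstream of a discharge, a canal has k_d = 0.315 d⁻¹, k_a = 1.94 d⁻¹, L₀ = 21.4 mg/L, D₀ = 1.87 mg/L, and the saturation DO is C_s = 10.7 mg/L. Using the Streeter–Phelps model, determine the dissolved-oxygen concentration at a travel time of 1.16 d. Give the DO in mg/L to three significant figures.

k_d L₀/(k_a−k_d) = 0.315×21.4/(1.94−0.315) = 6.741/1.625 = 4.148 mg/L.
e^(−k_d t) = e^(−0.315×1.160) = 0.6939; e^(−k_a t) = e^(−1.94×1.160) = 0.1054.
D = 4.148 × (0.6939 − 0.1054) + 1.87 × 0.1054 = 2.442 + 0.1970 = 2.639 mg/L.
DO = C_s − D = 10.7 − 2.639 = 8.061 mg/L.

DO ≈ 8.06 mg/L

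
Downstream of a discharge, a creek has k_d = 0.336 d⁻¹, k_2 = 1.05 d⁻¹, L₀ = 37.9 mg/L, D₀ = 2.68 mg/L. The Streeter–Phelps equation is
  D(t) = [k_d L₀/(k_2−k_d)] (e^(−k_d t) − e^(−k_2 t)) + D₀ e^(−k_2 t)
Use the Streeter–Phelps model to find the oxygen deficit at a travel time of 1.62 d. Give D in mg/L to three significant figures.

D ≈ 7.58 mg/L

k_d L₀/(k_2−k_d) = 0.336×37.9/(1.05−0.336) = 12.73/0.7140 = 17.84 mg/L.
e^(−k_d t) = e^(−0.336×1.620) = 0.5802; e^(−k_2 t) = e^(−1.05×1.620) = 0.1825.
D = 17.84 × (0.5802 − 0.1825) + 2.68 × 0.1825 = 7.094 + 0.4891 = 7.583 mg/L.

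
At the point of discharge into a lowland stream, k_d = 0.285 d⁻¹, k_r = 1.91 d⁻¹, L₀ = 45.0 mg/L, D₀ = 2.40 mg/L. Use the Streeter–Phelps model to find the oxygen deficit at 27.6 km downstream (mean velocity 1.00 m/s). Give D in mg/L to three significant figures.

Travel time t = x/v = 27.6 km / (1.00 m/s) = 27600 m / 1.00 m/s = 27600 s = 0.3194 d.
k_d L₀/(k_r−k_d) = 0.285×45.0/(1.91−0.285) = 12.82/1.625 = 7.892 mg/L.
e^(−k_d t) = e^(−0.285×0.3194) = 0.9130; e^(−k_r t) = e^(−1.91×0.3194) = 0.5433.
D = 7.892 × (0.9130 − 0.5433) + 2.40 × 0.5433 = 2.918 + 1.304 = 4.222 mg/L.

D ≈ 4.22 mg/L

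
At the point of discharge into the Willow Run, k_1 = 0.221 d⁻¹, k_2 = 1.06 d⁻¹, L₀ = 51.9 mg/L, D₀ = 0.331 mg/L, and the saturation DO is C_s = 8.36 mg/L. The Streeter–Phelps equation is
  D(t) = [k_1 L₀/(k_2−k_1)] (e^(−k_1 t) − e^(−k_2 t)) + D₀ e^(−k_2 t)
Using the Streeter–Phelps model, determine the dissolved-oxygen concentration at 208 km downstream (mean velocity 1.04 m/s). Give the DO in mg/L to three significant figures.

DO ≈ 1.31 mg/L

Travel time t = x/v = 208 km / (1.04 m/s) = 208000 m / 1.04 m/s = 200000 s = 2.315 d.
k_1 L₀/(k_2−k_1) = 0.221×51.9/(1.06−0.221) = 11.47/0.8390 = 13.67 mg/L.
e^(−k_1 t) = e^(−0.221×2.315) = 0.5996; e^(−k_2 t) = e^(−1.06×2.315) = 0.08597.
D = 13.67 × (0.5996 − 0.08597) + 0.331 × 0.08597 = 7.021 + 0.02846 = 7.050 mg/L.
DO = C_s − D = 8.36 − 7.050 = 1.310 mg/L.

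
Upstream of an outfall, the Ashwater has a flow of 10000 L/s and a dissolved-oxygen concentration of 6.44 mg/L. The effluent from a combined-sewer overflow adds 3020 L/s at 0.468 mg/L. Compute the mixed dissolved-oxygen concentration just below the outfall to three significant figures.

Flow-weighted mixing: C = (Q_r C_r + Q_w C_w)/(Q_r + Q_w)
= (10000×6.44 + 3020×0.468)/(10000 + 3020) = 65810/13020 = 5.055 mg/L.

5.05 mg/L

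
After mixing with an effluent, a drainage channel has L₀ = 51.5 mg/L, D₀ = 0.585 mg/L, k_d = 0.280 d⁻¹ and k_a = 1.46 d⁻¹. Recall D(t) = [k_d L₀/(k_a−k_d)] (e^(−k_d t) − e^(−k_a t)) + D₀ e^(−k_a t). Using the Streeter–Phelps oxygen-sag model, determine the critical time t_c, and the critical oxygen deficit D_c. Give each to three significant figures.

With k_a/k_d = 5.214 and 1 − D₀(k_a−k_d)/(k_d L₀) = 0.9521,
t_c = ln(5.214 × 0.9521) / (1.46 − 0.280) = ln(4.965) / 1.180 = 1.602/1.180 = 1.358 d.
D_c = (k_d/k_a) L₀ e^(−k_d t_c) = (0.280/1.46) × 51.5 × e^(−0.280×1.358) = 0.1918 × 51.5 × 0.6837 = 6.753 mg/L.

t_c ≈ 1.36 d; D_c ≈ 6.75 mg/L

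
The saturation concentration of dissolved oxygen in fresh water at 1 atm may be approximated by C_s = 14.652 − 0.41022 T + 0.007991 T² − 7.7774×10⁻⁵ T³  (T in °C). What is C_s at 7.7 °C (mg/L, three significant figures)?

C_s ≈ 11.9 mg/L

C_s = 14.652 − 0.41022×7.7 + 0.007991×7.7² − 7.7774×10⁻⁵×7.7³ = 11.93 mg/L.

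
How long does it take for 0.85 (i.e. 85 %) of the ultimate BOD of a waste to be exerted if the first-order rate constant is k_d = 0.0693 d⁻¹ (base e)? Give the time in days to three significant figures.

t ≈ 27.4 d

y/L₀ = 1 − e^(−k_d t) = 0.85 ⇒ e^(−k_d t) = 0.150
t = −ln(0.150) / 0.0693 = 1.897 / 0.0693 = 27.38 d.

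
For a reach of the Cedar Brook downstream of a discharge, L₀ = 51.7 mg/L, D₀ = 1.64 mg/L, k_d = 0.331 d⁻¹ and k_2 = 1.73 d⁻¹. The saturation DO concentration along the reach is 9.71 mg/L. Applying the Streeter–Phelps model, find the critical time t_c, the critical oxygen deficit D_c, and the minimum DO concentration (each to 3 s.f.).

t_c ≈ 1.08 d; D_c ≈ 6.92 mg/L; min DO ≈ 2.79 mg/L

At the critical point dD/dt = 0, so k_d L₀ e^(−k_d t) = k_2 D. Substituting D(t) from the Streeter–Phelps equation and solving for t gives
t_c = ln[(k_2/k_d)(1 − D₀(k_2−k_d)/(k_d L₀))] / (k_2−k_d).
Here k_2−k_d = 1.399 d⁻¹ and 1 − D₀(k_2−k_d)/(k_d L₀) = 1 − 1.64×1.399/(0.331×51.7) = 0.8659, so
t_c = ln(5.227 × 0.8659) / 1.399 = 1.510 / 1.399 = 1.079 d.
D_c = (k_d/k_2) L₀ e^(−k_d t_c) = (0.331/1.73) × 51.7 × e^(−0.331×1.079) = 0.1913 × 51.7 × 0.6996 = 6.920 mg/L.
Minimum DO = C_s − D_c = 9.71 − 6.920 = 2.790 mg/L.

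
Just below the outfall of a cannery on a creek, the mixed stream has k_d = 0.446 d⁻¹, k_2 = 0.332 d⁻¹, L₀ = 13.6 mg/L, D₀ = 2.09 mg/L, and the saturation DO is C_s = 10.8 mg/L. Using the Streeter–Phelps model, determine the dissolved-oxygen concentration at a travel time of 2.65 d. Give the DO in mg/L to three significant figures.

DO ≈ 4.18 mg/L

k_d L₀/(k_2−k_d) = 0.446×13.6/(0.332−0.446) = 6.066/-0.1140 = -53.21 mg/L.
e^(−k_d t) = e^(−0.446×2.650) = 0.3067; e^(−k_2 t) = e^(−0.332×2.650) = 0.4149.
D = -53.21 × (0.3067 − 0.4149) + 2.09 × 0.4149 = 5.755 + 0.8671 = 6.622 mg/L.
DO = C_s − D = 10.8 − 6.622 = 4.178 mg/L.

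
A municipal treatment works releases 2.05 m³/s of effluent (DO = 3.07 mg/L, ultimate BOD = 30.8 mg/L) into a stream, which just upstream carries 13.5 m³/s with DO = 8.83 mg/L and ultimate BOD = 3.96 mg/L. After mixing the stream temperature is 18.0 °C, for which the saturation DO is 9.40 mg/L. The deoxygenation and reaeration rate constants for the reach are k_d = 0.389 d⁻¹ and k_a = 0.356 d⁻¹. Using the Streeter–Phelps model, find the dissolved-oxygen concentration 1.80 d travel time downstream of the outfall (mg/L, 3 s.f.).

DO ≈ 6.01 mg/L

Mixed DO = (13.5×8.83 + 2.05×3.07)/(13.5+2.05) = 125.5/15.55 = 8.071 mg/L.
Mixed L₀ = (13.5×3.96 + 2.05×30.8)/(15.55) = 116.6/15.55 = 7.498 mg/L.
Initial deficit D₀ = C_s − DO₀ = 9.40 − 8.071 = 1.329 mg/L.
D(1.80) = [0.389×7.498/(0.356−0.389)](e^(−0.389×1.80) − e^(−0.356×1.80)) + 1.329 e^(−0.356×1.80)
= -88.39 × (0.4965 − 0.5269) + 1.329 × 0.5269 = 3.386 mg/L.
DO = 9.40 − 3.386 = 6.014 mg/L.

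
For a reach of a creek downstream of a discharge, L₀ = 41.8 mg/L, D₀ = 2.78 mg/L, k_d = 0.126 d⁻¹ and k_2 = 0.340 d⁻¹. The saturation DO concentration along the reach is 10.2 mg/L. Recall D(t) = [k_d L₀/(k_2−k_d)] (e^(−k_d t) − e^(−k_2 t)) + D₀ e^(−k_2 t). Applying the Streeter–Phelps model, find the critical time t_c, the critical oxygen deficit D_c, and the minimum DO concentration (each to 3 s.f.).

t_c ≈ 4.08 d; D_c ≈ 9.27 mg/L; min DO ≈ 0.934 mg/L

With k_2/k_d = 2.698 and 1 − D₀(k_2−k_d)/(k_d L₀) = 0.8870,
t_c = ln(2.698 × 0.8870) / (0.340 − 0.126) = ln(2.394) / 0.2140 = 0.8728/0.2140 = 4.079 d.
D_c = (k_d/k_2) L₀ e^(−k_d t_c) = (0.126/0.340) × 41.8 × e^(−0.126×4.079) = 0.3706 × 41.8 × 0.5982 = 9.266 mg/L.
Minimum DO = C_s − D_c = 10.2 − 9.266 = 0.9341 mg/L.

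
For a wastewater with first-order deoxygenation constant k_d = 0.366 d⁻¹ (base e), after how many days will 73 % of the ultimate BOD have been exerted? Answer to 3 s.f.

y/L₀ = 1 − e^(−k_d t) = 0.73 ⇒ e^(−k_d t) = 0.270
t = −ln(0.270) / 0.366 = 1.309 / 0.366 = 3.577 d.

t ≈ 3.58 d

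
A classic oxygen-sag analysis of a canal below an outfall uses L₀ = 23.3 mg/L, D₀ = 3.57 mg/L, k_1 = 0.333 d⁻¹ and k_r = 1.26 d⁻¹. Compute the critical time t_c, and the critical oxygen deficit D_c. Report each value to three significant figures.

t_c = [1/(k_r−k_1)] ln[(k_r/k_1)(1 − D₀(k_r−k_1)/(k_1 L₀))]
= [1/(1.26−0.333)] ln[(1.26/0.333)(1 − 3.57×0.9270/(0.333×23.3))]
= (1/0.9270) ln[3.784 × 0.5735] = 1.079 × ln(2.170) = 1.079 × 0.7747 = 0.8357 d.
L(t_c) = L₀ e^(−k_1 t_c) = 23.3 × 0.7571 = 17.64 mg/L, and at the critical point k_r D_c = k_1 L, so D_c = (0.333/1.26) × 17.64 = 4.662 mg/L.

t_c ≈ 0.836 d; D_c ≈ 4.66 mg/L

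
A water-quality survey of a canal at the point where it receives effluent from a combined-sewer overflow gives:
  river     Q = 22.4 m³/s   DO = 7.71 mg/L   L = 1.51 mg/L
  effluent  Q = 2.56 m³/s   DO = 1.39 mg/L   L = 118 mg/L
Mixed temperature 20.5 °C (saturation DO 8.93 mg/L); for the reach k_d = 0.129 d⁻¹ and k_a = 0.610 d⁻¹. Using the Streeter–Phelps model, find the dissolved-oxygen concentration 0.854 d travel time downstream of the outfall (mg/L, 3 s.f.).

Mixed DO = (22.4×7.71 + 2.56×1.39)/(22.4+2.56) = 176.3/24.96 = 7.062 mg/L.
Mixed L₀ = (22.4×1.51 + 2.56×118)/(24.96) = 335.9/24.96 = 13.46 mg/L.
Initial deficit D₀ = C_s − DO₀ = 8.93 − 7.062 = 1.868 mg/L.
D(0.854) = [0.129×13.46/(0.610−0.129)](e^(−0.129×0.854) − e^(−0.610×0.854)) + 1.868 e^(−0.610×0.854)
= 3.609 × (0.8957 − 0.5940) + 1.868 × 0.5940 = 2.199 mg/L.
DO = 8.93 − 2.199 = 6.731 mg/L.

DO ≈ 6.73 mg/L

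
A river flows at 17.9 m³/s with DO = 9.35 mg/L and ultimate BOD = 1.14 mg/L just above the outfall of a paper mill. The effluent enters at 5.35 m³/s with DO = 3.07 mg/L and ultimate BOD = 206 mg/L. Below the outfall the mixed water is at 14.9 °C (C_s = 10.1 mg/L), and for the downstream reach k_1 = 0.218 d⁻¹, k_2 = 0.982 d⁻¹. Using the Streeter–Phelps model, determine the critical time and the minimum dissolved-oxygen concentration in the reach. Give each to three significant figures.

Mixed DO = (17.9×9.35 + 5.35×3.07)/(17.9+5.35) = 183.8/23.25 = 7.905 mg/L.
Mixed L₀ = (17.9×1.14 + 5.35×206)/(23.25) = 1123/23.25 = 48.28 mg/L.
Initial deficit D₀ = C_s − DO₀ = 10.1 − 7.905 = 2.195 mg/L.
t_c = (1/0.7640) ln[(0.982/0.218)(1 − 2.195×0.7640/(0.218×48.28))] = 1.309 × ln(3.787) = 1.743 d.
D_c = (0.218/0.982) × 48.28 × e^(−0.218×1.743) = 0.2220 × 48.28 × 0.6839 = 7.330 mg/L.
Minimum DO = 10.1 − 7.330 = 2.770 mg/L.

t_c ≈ 1.74 d; minimum DO ≈ 2.77 mg/L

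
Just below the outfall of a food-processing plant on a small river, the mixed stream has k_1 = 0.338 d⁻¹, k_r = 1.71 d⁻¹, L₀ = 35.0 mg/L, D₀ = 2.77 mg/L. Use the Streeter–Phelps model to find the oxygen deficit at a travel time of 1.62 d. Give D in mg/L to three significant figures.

D ≈ 4.62 mg/L

k_1 L₀/(k_r−k_1) = 0.338×35.0/(1.71−0.338) = 11.83/1.372 = 8.622 mg/L.
e^(−k_1 t) = e^(−0.338×1.620) = 0.5784; e^(−k_r t) = e^(−1.71×1.620) = 0.06265.
D = 8.622 × (0.5784 − 0.06265) + 2.77 × 0.06265 = 4.447 + 0.1735 = 4.620 mg/L.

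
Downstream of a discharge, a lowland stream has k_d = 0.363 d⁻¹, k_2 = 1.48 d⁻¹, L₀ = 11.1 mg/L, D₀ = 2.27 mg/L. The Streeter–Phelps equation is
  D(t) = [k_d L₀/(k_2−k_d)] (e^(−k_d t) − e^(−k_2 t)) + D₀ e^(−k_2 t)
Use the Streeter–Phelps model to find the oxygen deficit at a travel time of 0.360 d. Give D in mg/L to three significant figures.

D ≈ 2.38 mg/L

k_d L₀/(k_2−k_d) = 0.363×11.1/(1.48−0.363) = 4.029/1.117 = 3.607 mg/L.
e^(−k_d t) = e^(−0.363×0.3600) = 0.8775; e^(−k_2 t) = e^(−1.48×0.3600) = 0.5870.
D = 3.607 × (0.8775 − 0.5870) + 2.27 × 0.5870 = 1.048 + 1.332 = 2.380 mg/L.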